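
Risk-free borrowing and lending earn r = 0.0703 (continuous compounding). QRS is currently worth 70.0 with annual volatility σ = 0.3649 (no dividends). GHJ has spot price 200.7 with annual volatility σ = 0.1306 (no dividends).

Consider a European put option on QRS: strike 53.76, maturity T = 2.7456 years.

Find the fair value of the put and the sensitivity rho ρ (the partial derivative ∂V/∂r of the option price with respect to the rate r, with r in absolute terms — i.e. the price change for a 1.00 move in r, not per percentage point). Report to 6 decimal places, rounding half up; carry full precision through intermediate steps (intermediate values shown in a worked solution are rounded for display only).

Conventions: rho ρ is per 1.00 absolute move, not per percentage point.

price = 4.259502
ρ = -39.563012

σ√T = 0.3649·√2.7456 = 0.604634
d₁ = (ln(S/K) + (r+σ²/2)T) / (σ√T) = (ln(70.0/53.76) + (0.0703+0.3649²/2)·2.7456) / 0.604634 = (0.263966 + 0.375807) / 0.604634 = 1.058115
d₂ = d₁ − σ√T = 1.058115 − 0.604634 = 0.453481
e^{−rT} = 0.824469
N(−d₁) = 0.145001,  N(−d₂) = 0.325101
Put price V = K·e^{−rT}·N(−d₂) − S·N(−d₁) = 14.409605 − 10.150103 = 4.259502
ρ = −K·T·e^{−rT}·N(−d₂) = -39.563012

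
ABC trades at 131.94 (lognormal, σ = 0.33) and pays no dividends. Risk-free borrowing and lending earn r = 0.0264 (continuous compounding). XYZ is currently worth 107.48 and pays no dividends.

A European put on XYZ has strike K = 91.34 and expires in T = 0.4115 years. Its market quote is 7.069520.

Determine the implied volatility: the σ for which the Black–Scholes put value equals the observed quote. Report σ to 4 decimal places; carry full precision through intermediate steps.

At σ = 0.5573 the Black–Scholes value reproduces the quote:
σ√T = 0.5573·√0.4115 = 0.357498
d₁ = (ln(S/K) + (r+σ²/2)T) / (σ√T) = (ln(107.48/91.34) + (0.0264+0.5573²/2)·0.4115) / 0.357498 = (0.162716 + 0.074766) / 0.357498 = 0.664289
d₂ = d₁ − σ√T = 0.664289 − 0.357498 = 0.306790
e^{−rT} = 0.989195
N(−d₁) = 0.253253,  N(−d₂) = 0.379501
V = K·e^{−rT}·N(−d₂) − S·N(−d₁) = 34.289127 − 27.219607 = 7.069520 (the quoted price), and the Black–Scholes price is strictly increasing in σ, so σ is unique

sigma = 0.5573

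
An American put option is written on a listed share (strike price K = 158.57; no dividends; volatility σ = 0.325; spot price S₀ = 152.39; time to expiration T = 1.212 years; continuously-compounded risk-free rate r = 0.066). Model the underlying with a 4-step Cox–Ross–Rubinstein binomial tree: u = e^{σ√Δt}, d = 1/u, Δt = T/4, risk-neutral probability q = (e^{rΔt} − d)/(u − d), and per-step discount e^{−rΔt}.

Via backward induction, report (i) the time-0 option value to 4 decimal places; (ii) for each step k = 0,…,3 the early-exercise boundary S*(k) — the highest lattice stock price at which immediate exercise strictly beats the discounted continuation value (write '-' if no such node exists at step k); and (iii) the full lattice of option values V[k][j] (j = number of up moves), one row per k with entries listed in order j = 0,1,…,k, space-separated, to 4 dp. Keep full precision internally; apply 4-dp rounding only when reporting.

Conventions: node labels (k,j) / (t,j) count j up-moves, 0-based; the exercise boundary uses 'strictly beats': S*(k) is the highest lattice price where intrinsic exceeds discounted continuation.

price = 20.1514
boundary = - - 106.5536 127.4272
tree:
20.1514
33.1248 8.5595
52.0164 16.3942 1.4166
69.4708 31.1428 2.9589 0.0000
84.0660 52.0164 6.1800 0.0000 0.0000

Δt=0.30300  u=1.19590  d=0.83619  q=0.51155  discount=0.98020
step 4 (expiry): payoffs max(K−S,0) = 84.0660 52.0164 6.1800 0.0000 0.0000
step 3: (k=3,j=0): S=89.0992, K−S=69.4708, hold=66.3312 ⇒ V=69.4708 exercise | (k=3,j=1): S=127.4272, K−S=31.1428, hold=28.0032 ⇒ V=31.1428 exercise | (k=3,j=2): S=182.2430, K−S=0.0000, hold=2.9589 ⇒ V=2.9589 continue | (k=3,j=3): S=260.6389, K−S=0.0000, hold=0.0000 ⇒ V=0.0000 continue  boundary S*=127.4272
step 2: (k=2,j=0): S=106.5536, K−S=52.0164, hold=48.8769 ⇒ V=52.0164 exercise | (k=2,j=1): S=152.3900, K−S=6.1800, hold=16.3942 ⇒ V=16.3942 continue | (k=2,j=2): S=217.9440, K−S=0.0000, hold=1.4166 ⇒ V=1.4166 continue  boundary S*=106.5536
step 1: (k=1,j=0): S=127.4272, K−S=31.1428, hold=33.1248 ⇒ V=33.1248 continue | (k=1,j=1): S=182.2430, K−S=0.0000, hold=8.5595 ⇒ V=8.5595 continue  boundary S*=-
step 0: (k=0,j=0): S=152.3900, K−S=6.1800, hold=20.1514 ⇒ V=20.1514 continue  boundary S*=-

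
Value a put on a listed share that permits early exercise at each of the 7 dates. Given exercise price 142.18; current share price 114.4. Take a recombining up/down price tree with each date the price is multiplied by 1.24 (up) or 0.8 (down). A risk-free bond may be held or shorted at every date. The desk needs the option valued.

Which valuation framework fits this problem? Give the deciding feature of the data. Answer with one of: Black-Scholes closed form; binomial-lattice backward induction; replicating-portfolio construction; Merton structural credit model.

framework: binomial-lattice backward induction

Key observation: the exercise right at every one of the 7 steps is what matters: each node needs max(142.18 − S, continuation), which only the stepwise tree valuation starting from spot 114.4 delivers.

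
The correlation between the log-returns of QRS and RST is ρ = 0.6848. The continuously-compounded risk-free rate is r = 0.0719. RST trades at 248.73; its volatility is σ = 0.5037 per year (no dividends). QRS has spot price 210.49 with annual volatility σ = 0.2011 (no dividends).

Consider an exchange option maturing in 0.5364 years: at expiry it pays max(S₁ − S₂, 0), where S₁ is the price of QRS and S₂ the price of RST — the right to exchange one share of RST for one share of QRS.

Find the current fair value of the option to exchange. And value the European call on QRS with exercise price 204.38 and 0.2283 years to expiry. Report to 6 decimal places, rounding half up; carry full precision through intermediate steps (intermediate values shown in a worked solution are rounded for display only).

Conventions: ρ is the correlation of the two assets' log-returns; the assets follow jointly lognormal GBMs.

exchange price = 11.481149
price(QRS call K=204.38) = 13.484533

σ_eff = √(σ₁² + σ₂² − 2ρσ₁σ₂) = √(0.2011² + 0.5037² − 2·0.6848·0.2011·0.5037) = 0.394237
d₁ = (ln(S₁/S₂) + (q₂ − q₁ + σ_eff²/2)T) / (σ_eff√T) = (ln(210.49/248.73) + (0.0 − 0.0 + 0.077711)·0.5364) / 0.288736 = -0.433771
d₂ = d₁ − σ_eff√T = -0.433771 − 0.288736 = -0.722508
N(d₁) = 0.332227,  N(d₂) = 0.234991
V = S₁·e^{−q₁T}·N(d₁) − S₂·e^{−q₂T}·N(d₂) = 69.930522 − 58.449374 = 11.481149
[vanilla: QRS call K=204.38]
σ√T = 0.2011·√0.2283 = 0.096087
d₁ = (ln(S/K) + (r+σ²/2)T) / (σ√T) = (ln(210.49/204.38) + (0.0719+0.2011²/2)·0.2283) / 0.096087 = (0.029457 + 0.021031) / 0.096087 = 0.525443
d₂ = d₁ − σ√T = 0.525443 − 0.096087 = 0.429356
e^{−rT} = 0.983719
N(d₁) = 0.700362,  N(d₂) = 0.666168
price = S·N(d₁) − K·e^{−rT}·N(d₂) = 147.419264 − 133.934731 = 13.484533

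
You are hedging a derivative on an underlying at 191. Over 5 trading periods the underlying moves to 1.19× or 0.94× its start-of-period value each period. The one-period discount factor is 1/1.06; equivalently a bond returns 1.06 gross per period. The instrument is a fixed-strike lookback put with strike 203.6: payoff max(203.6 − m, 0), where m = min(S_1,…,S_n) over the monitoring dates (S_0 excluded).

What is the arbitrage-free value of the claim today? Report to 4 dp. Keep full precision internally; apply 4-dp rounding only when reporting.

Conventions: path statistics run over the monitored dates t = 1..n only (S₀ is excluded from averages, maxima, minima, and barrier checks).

No-arbitrage gives p* = (R−d)/(u−d) = 0.4800: enumerate every path, weight its payoff by its p*-probability, and discount by R^5.
Enumerate all 2^5 = 32 price paths (U = up ×1.19, D = down ×0.94); each path with k up-moves has probability p*^k·(1−p*)^(5−k).
DDDDD: m=140.1757, payoff=63.4243, prob=0.038020
UDDDD: m=177.4564, payoff=26.1436, prob=0.035096
DUDDD: m=177.4564, payoff=26.1436, prob=0.035096
UUDDD: m=224.6523, payoff=0.0000, prob=0.032396
DDUDD: m=168.7676, payoff=34.8324, prob=0.035096
UDUDD: m=213.6526, payoff=0.0000, prob=0.032396
DUUDD: m=179.5400, payoff=24.0600, prob=0.032396
UUUDD: m=227.2900, payoff=0.0000, prob=0.029904
DDDUD: m=158.6415, payoff=44.9585, prob=0.035096
UDDUD: m=200.8334, payoff=2.7666, prob=0.032396
DUDUD: m=179.5400, payoff=24.0600, prob=0.032396
UUDUD: m=227.2900, payoff=0.0000, prob=0.029904
DDUUD: m=168.7676, payoff=34.8324, prob=0.032396
UDUUD: m=213.6526, payoff=0.0000, prob=0.029904
DUUUD: m=179.5400, payoff=24.0600, prob=0.029904
UUUUD: m=227.2900, payoff=0.0000, prob=0.027604
DDDDU: m=149.1231, payoff=54.4769, prob=0.035096
UDDDU: m=188.7834, payoff=14.8166, prob=0.032396
DUDDU: m=179.5400, payoff=24.0600, prob=0.032396
UUDDU: m=227.2900, payoff=0.0000, prob=0.029904
DDUDU: m=168.7676, payoff=34.8324, prob=0.032396
UDUDU: m=213.6526, payoff=0.0000, prob=0.029904
DUUDU: m=179.5400, payoff=24.0600, prob=0.029904
UUUDU: m=227.2900, payoff=0.0000, prob=0.027604
DDDUU: m=158.6415, payoff=44.9585, prob=0.032396
UDDUU: m=200.8334, payoff=2.7666, prob=0.029904
DUDUU: m=179.5400, payoff=24.0600, prob=0.029904
UUDUU: m=227.2900, payoff=0.0000, prob=0.027604
DDUUU: m=168.7676, payoff=34.8324, prob=0.029904
UDUUU: m=213.6526, payoff=0.0000, prob=0.027604
DUUUU: m=179.5400, payoff=24.0600, prob=0.027604
UUUUU: m=227.2900, payoff=0.0000, prob=0.025480
Price = Σ prob·payoff / R^5 = 19.527008 / 1.338226 = 14.5917

price = 14.5917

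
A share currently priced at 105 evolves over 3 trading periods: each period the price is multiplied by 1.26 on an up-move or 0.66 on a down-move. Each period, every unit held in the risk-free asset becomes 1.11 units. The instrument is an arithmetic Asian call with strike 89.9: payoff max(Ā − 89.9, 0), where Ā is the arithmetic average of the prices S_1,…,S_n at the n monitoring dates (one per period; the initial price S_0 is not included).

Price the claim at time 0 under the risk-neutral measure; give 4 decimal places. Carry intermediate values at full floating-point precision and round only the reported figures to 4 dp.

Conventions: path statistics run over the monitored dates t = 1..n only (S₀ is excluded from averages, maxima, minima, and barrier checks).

Risk-neutral up-probability p* = (R−d)/(u−d) = (1.11−0.66)/(1.26−0.66) = 0.7500; the claim prices as the p*-weighted sum of path payoffs discounted by R^3.
Enumerate all 2^3 = 8 price paths (U = up ×1.26, D = down ×0.66); each path with k up-moves has probability p*^k·(1−p*)^(3−k).
DDD: Ā=48.4084, payoff=0.0000, prob=0.015625
UDD: Ā=92.4160, payoff=2.5160, prob=0.046875
DUD: Ā=71.4160, payoff=0.0000, prob=0.046875
UUD: Ā=136.3396, payoff=46.4396, prob=0.140625
DDU: Ā=57.5560, payoff=0.0000, prob=0.046875
UDU: Ā=109.8796, payoff=19.9796, prob=0.140625
DUU: Ā=88.8796, payoff=0.0000, prob=0.140625
UUU: Ā=169.6792, payoff=79.7792, prob=0.421875
Price = Σ prob·payoff / R^3 = 43.114958 / 1.367631 = 31.5253

price = 31.5253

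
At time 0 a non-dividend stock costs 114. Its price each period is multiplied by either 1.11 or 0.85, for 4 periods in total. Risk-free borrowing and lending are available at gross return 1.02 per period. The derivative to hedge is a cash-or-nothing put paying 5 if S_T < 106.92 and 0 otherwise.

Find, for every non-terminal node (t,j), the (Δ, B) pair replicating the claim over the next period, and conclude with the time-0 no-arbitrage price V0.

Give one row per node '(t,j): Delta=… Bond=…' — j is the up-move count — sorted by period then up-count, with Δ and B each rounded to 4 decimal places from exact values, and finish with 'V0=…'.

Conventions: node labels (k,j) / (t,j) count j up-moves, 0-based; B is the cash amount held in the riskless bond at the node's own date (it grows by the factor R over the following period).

Risk-neutral probability p* = (R−d)/(u−d) = (1.02−0.85)/(1.11−0.85) = 0.6538.
Terminal payoffs: V(4,0)=5.0000, V(4,1)=5.0000, V(4,2)=5.0000, V(4,3)=0.0000, V(4,4)=0.0000
Node (3,0) S=70.0102: V=(p*·5.0000+(1−p*)·5.0000)/1.02=4.9020; Δ=(5.0000−5.0000)/(77.7114−59.5087)=0.0000; B=V−Δ·S=4.9020
Node (3,1) S=91.4251: V=(p*·5.0000+(1−p*)·5.0000)/1.02=4.9020; Δ=(5.0000−5.0000)/(101.4819−77.7114)=0.0000; B=V−Δ·S=4.9020
Node (3,2) S=119.3905: V=(p*·0.0000+(1−p*)·5.0000)/1.02=1.6968; Δ=(0.0000−5.0000)/(132.5234−101.4819)=-0.1611; B=V−Δ·S=20.9276
Node (3,3) S=155.9099: V=(p*·0.0000+(1−p*)·0.0000)/1.02=0.0000; Δ=(0.0000−0.0000)/(173.0600−132.5234)=0.0000; B=V−Δ·S=0.0000
Node (2,0) S=82.3650: V=(p*·4.9020+(1−p*)·4.9020)/1.02=4.8058; Δ=(4.9020−4.9020)/(91.4252−70.0102)=0.0000; B=V−Δ·S=4.8058
Node (2,1) S=107.5590: V=(p*·1.6968+(1−p*)·4.9020)/1.02=2.7513; Δ=(1.6968−4.9020)/(119.3905−91.4252)=-0.1146; B=V−Δ·S=15.0787
Node (2,2) S=140.4594: V=(p*·0.0000+(1−p*)·1.6968)/1.02=0.5758; Δ=(0.0000−1.6968)/(155.9099−119.3905)=-0.0465; B=V−Δ·S=7.1021
Node (1,0) S=96.9000: V=(p*·2.7513+(1−p*)·4.8058)/1.02=3.3946; Δ=(2.7513−4.8058)/(107.5590−82.3650)=-0.0815; B=V−Δ·S=11.2968
Node (1,1) S=126.5400: V=(p*·0.5758+(1−p*)·2.7513)/1.02=1.3028; Δ=(0.5758−2.7513)/(140.4594−107.5590)=-0.0661; B=V−Δ·S=9.6698
Node (0,0) S=114.0000: V=(p*·1.3028+(1−p*)·3.3946)/1.02=1.9872; Δ=(1.3028−3.3946)/(126.5400−96.9000)=-0.0706; B=V−Δ·S=10.0324
Sanity check at the root: Δ(0,0)·S0 + B(0,0) reproduces V0 = 1.9872.

(0,0): Delta=-0.0706 Bond=10.0324
(1,0): Delta=-0.0815 Bond=11.2968
(1,1): Delta=-0.0661 Bond=9.6698
(2,0): Delta=0.0000 Bond=4.8058
(2,1): Delta=-0.1146 Bond=15.0787
(2,2): Delta=-0.0465 Bond=7.1021
(3,0): Delta=0.0000 Bond=4.9020
(3,1): Delta=0.0000 Bond=4.9020
(3,2): Delta=-0.1611 Bond=20.9276
(3,3): Delta=0.0000 Bond=0.0000
V0=1.9872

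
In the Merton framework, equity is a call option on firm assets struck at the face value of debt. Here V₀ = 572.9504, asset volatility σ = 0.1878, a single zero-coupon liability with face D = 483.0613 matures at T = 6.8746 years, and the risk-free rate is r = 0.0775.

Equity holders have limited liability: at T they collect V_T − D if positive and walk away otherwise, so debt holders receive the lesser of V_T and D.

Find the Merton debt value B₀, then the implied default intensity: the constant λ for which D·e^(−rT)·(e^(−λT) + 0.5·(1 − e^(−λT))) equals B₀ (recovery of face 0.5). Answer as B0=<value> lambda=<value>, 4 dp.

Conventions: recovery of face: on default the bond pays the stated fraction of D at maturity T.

B0=276.8570 lambda=0.0070

Apply the equity-as-call identities (strike 483.0613, horizon 6.8746 years):
d₁ = [ln(V₀/D) + (r + σ²/2)T] / (σ√T)
   = [ln(572.9504/483.0613) + (0.0775 + 0.5·0.1878²)·6.8746] / (0.1878·√6.8746)
   = [0.170656 + 0.654011] / 0.492401 = 1.674785
d₂ = d₁ − σ√T = 1.674785 − 0.492401 = 1.182384
N(d₁) = 0.953012,  N(d₂) = 0.881473,  e^(−rT) = 0.586970
E₀ = V₀·N(d₁) − D·e^(−rT)·N(d₂)
   = 572.9504·0.953012 − 483.0613·0.586970·0.881473 = 296.093353
B₀ = V₀ − E₀ = 572.9504 − 296.093353 = 276.857047
e^(−λT) = (B₀·e^(rT)/D − 0.5)/(1 − 0.5) = (276.8570·1.703664/483.0613 − 0.5)/0.5 = 0.95284298
λ = −ln(0.95284298)/6.8746 = 0.007027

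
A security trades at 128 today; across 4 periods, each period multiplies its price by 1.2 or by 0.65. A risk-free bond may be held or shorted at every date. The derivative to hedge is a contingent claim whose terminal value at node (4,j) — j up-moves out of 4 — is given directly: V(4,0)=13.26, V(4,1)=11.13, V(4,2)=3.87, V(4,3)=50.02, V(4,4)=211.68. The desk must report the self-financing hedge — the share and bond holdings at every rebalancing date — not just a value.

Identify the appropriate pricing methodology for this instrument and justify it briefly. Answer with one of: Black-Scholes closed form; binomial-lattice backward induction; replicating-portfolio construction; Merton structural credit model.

Key observation: since the answer must list Δ and B at each node of the 1.2/0.65 lattice on 128, the replicating-portfolio method — solving the two-state system at every node — is the one that applies.

framework: replicating-portfolio construction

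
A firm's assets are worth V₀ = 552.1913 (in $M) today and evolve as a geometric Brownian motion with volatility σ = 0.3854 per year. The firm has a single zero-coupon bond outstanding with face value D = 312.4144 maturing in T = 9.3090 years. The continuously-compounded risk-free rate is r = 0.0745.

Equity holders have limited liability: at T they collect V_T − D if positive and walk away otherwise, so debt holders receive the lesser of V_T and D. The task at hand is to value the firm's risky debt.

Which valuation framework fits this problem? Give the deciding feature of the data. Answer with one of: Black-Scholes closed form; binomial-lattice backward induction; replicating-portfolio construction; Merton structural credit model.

Key observation: the question is about default risk generated by asset-value dynamics against a debt face of 312.4144 — the structural framework prices exactly that.

framework: Merton structural credit model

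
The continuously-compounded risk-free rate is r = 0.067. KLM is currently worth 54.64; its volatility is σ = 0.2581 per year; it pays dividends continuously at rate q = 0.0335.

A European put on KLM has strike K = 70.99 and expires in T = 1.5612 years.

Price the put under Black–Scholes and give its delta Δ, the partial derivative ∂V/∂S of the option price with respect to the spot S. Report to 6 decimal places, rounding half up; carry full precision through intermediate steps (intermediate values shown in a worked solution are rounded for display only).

σ√T = 0.2581·√1.5612 = 0.322491
d₁ = (ln(S/K) + (r−q+σ²/2)T) / (σ√T) = (ln(54.64/70.99) + (0.067−0.0335+0.2581²/2)·1.5612) / 0.322491 = (-0.261773 + 0.104300) / 0.322491 = -0.488301
d₂ = d₁ − σ√T = -0.488301 − 0.322491 = -0.810791
e^{−rT} = 0.900684
e^{−qT} = 0.949044
N(−d₁) = 0.687332,  N(−d₂) = 0.791257
Put price V = K·e^{−rT}·N(−d₂) − S·e^{−qT}·N(−d₁) = 50.592660 − 35.642101 = 14.950560
Δ = −e^{−qT}·N(−d₁) = -0.652308

price = 14.950560
Δ = -0.652308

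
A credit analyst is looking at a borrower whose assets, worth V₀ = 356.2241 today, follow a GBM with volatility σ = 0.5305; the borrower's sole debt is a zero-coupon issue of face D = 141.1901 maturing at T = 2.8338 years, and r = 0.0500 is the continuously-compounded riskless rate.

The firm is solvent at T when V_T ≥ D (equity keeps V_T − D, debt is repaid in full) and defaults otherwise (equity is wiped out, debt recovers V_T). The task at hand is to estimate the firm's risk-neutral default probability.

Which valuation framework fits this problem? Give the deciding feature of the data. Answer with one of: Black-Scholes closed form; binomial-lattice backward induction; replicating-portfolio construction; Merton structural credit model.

framework: Merton structural credit model

Key observation: assets follow a GBM and default happens iff V_T < 141.1901; valuing claims on that split (equity as a call, risky debt as the residual) is the structural model's definition.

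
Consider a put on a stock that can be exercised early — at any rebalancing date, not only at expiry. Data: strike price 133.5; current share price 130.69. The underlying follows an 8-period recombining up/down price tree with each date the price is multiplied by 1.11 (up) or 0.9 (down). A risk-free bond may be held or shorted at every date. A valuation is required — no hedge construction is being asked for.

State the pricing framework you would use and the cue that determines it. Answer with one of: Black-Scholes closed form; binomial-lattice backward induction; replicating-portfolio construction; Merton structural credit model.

framework: binomial-lattice backward induction

Key observation: the put (strike 133.5 on spot 130.69) is American-style on a 8-step discrete price model, so the early-exercise decision at every node requires stepwise backward valuation — a closed form cannot price the exercise right.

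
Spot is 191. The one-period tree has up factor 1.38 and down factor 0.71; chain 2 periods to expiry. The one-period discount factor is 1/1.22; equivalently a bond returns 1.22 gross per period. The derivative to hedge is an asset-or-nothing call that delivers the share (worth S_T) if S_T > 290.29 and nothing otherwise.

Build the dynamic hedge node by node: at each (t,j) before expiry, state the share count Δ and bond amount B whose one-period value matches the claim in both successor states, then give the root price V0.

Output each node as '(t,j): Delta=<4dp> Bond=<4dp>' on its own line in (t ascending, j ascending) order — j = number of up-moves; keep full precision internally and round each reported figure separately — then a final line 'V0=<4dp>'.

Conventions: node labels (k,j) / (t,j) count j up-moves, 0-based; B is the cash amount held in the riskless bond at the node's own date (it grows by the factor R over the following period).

No-arbitrage ⇒ martingale measure with p* = (R−d)/(u−d) = 0.7612.
Payoffs at expiry: V(2,0)=0.0000, V(2,1)=0.0000, V(2,2)=363.7404
(1,0): S=135.6100. Δ = (V_up−V_dn)/(S_up−S_dn) = (0.0000−0.0000)/(187.1418−96.2831) = 0.0000. V = [p*·0.0000 + (1−p*)·0.0000]/1.22 = 0.0000. B = V − Δ·S = 0.0000.
(1,1): S=263.5800. Δ = (V_up−V_dn)/(S_up−S_dn) = (363.7404−0.0000)/(363.7404−187.1418) = 2.0597. V = [p*·363.7404 + (1−p*)·0.0000]/1.22 = 226.9484. B = V − Δ·S = -315.9477.
(0,0): S=191.0000. Δ = (V_up−V_dn)/(S_up−S_dn) = (226.9484−0.0000)/(263.5800−135.6100) = 1.7734. V = [p*·226.9484 + (1−p*)·0.0000]/1.22 = 141.5998. B = V − Δ·S = -197.1291.
Sanity check at the root: Δ(0,0)·S0 + B(0,0) reproduces V0 = 141.5998.

(0,0): Delta=1.7734 Bond=-197.1291
(1,0): Delta=0.0000 Bond=0.0000
(1,1): Delta=2.0597 Bond=-315.9477
V0=141.5998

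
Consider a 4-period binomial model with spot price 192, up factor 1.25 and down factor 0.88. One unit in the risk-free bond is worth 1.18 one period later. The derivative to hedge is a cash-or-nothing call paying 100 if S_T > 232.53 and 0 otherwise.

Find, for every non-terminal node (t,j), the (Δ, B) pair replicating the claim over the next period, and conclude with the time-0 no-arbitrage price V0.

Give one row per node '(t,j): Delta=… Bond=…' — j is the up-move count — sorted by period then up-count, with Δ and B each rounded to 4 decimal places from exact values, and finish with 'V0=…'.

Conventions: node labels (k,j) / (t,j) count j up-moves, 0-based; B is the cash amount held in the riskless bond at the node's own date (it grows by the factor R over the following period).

(0,0): Delta=0.3197 Bond=-18.2795
(1,0): Delta=0.7552 Bond=-95.1643
(1,1): Delta=0.2481 Bond=-4.3977
(2,0): Delta=0.0000 Bond=0.0000
(2,1): Delta=0.8793 Bond=-138.4958
(2,2): Delta=0.1444 Bond=25.9155
(3,0): Delta=0.0000 Bond=0.0000
(3,1): Delta=0.0000 Bond=0.0000
(3,2): Delta=1.0238 Bond=-201.5575
(3,3): Delta=0.0000 Bond=84.7458
V0=43.0980

Since d<R<u, set p* = (R−d)/(u−d) = 0.8108; price each node as the discounted p*-expectation of its children.
At maturity the claim pays: V(4,0)=0.0000, V(4,1)=0.0000, V(4,2)=0.0000, V(4,3)=100.0000, V(4,4)=100.0000
Node (3,0) S=130.8426: V=(p*·0.0000+(1−p*)·0.0000)/1.18=0.0000; Δ=(0.0000−0.0000)/(163.5533−115.1415)=0.0000; B=V−Δ·S=0.0000
Node (3,1) S=185.8560: V=(p*·0.0000+(1−p*)·0.0000)/1.18=0.0000; Δ=(0.0000−0.0000)/(232.3200−163.5533)=0.0000; B=V−Δ·S=0.0000
Node (3,2) S=264.0000: V=(p*·100.0000+(1−p*)·0.0000)/1.18=68.7128; Δ=(100.0000−0.0000)/(330.0000−232.3200)=1.0238; B=V−Δ·S=-201.5575
Node (3,3) S=375.0000: V=(p*·100.0000+(1−p*)·100.0000)/1.18=84.7458; Δ=(100.0000−100.0000)/(468.7500−330.0000)=0.0000; B=V−Δ·S=84.7458
Node (2,0) S=148.6848: V=(p*·0.0000+(1−p*)·0.0000)/1.18=0.0000; Δ=(0.0000−0.0000)/(185.8560−130.8426)=0.0000; B=V−Δ·S=0.0000
Node (2,1) S=211.2000: V=(p*·68.7128+(1−p*)·0.0000)/1.18=47.2145; Δ=(68.7128−0.0000)/(264.0000−185.8560)=0.8793; B=V−Δ·S=-138.4958
Node (2,2) S=300.0000: V=(p*·84.7458+(1−p*)·68.7128)/1.18=69.2479; Δ=(84.7458−68.7128)/(375.0000−264.0000)=0.1444; B=V−Δ·S=25.9155
Node (1,0) S=168.9600: V=(p*·47.2145+(1−p*)·0.0000)/1.18=32.4424; Δ=(47.2145−0.0000)/(211.2000−148.6848)=0.7552; B=V−Δ·S=-95.1643
Node (1,1) S=240.0000: V=(p*·69.2479+(1−p*)·47.2145)/1.18=55.1520; Δ=(69.2479−47.2145)/(300.0000−211.2000)=0.2481; B=V−Δ·S=-4.3977
Node (0,0) S=192.0000: V=(p*·55.1520+(1−p*)·32.4424)/1.18=43.0980; Δ=(55.1520−32.4424)/(240.0000−168.9600)=0.3197; B=V−Δ·S=-18.2795
Check: Δ(0,0)·S0 + B(0,0) = 43.0980 = V0.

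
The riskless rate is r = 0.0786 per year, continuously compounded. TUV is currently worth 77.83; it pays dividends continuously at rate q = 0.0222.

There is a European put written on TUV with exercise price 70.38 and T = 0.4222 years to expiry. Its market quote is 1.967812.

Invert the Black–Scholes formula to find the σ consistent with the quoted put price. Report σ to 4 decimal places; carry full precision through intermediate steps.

At σ = 0.2825 the Black–Scholes value reproduces the quote:
σ√T = 0.2825·√0.4222 = 0.183560
d₁ = (ln(S/K) + (r−q+σ²/2)T) / (σ√T) = (ln(77.83/70.38) + (0.0786−0.0222+0.2825²/2)·0.4222) / 0.183560 = (0.100618 + 0.040659) / 0.183560 = 0.769651
d₂ = d₁ − σ√T = 0.769651 − 0.183560 = 0.586091
e^{−rT} = 0.967360
e^{−qT} = 0.990671
N(−d₁) = 0.220753,  N(−d₂) = 0.278907
V = K·e^{−rT}·N(−d₂) − S·e^{−qT}·N(−d₁) = 18.988766 − 17.020955 = 1.967812 (the observed quote) — the price is monotone increasing in volatility, hence this σ is the only solution

sigma = 0.2825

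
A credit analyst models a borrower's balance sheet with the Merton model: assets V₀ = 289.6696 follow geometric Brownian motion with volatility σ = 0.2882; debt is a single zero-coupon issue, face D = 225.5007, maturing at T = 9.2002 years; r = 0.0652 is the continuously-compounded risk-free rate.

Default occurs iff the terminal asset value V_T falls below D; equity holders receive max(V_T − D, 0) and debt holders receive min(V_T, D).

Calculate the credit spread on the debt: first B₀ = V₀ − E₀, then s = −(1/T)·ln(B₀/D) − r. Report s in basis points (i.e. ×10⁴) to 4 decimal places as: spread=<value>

Apply the equity-as-call identities (strike 225.5007, horizon 9.2002 years):
d₁ = [ln(V₀/D) + (r + σ²/2)T] / (σ√T)
   = [ln(289.6696/225.5007) + (0.0652 + 0.5·0.2882²)·9.2002] / (0.2882·√9.2002)
   = [0.250418 + 0.981934] / 0.874163 = 1.409750
d₂ = d₁ − σ√T = 1.409750 − 0.874163 = 0.535586
N(d₁) = 0.920693,  N(d₂) = 0.703878,  e^(−rT) = 0.548892
E₀ = V₀·N(d₁) − D·e^(−rT)·N(d₂)
   = 289.6696·0.920693 − 225.5007·0.548892·0.703878 = 179.573941
B₀ = V₀ − E₀ = 289.6696 − 179.573941 = 110.095659
spread = −(1/T)·ln(B₀/D) − r = −(1/9.2002)·ln(110.095659/225.5007) − 0.0652 = 0.01273022
in basis points: 0.01273022 × 10⁴ = 127.3022 bp

spread=127.3022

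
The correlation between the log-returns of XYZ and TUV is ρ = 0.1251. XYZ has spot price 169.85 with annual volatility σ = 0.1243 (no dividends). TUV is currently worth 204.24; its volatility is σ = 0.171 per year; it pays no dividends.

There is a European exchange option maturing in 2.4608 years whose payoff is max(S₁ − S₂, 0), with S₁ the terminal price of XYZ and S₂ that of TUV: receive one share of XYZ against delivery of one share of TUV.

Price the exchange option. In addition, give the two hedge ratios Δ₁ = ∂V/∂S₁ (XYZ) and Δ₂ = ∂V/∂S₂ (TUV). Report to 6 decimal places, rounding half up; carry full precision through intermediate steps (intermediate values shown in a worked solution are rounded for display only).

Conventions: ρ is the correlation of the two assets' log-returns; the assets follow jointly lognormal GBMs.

exchange price = 9.837072
Δ1 = 0.331161
Δ2 = -0.227236

σ_eff = √(σ₁² + σ₂² − 2ρσ₁σ₂) = √(0.1243² + 0.171² − 2·0.1251·0.1243·0.171) = 0.198427
d₁ = (ln(S₁/S₂) + (q₂ − q₁ + σ_eff²/2)T) / (σ_eff√T) = (ln(169.85/204.24) + (0.0 − 0.0 + 0.019687)·2.4608) / 0.311272 = -0.436709
d₂ = d₁ − σ_eff√T = -0.436709 − 0.311272 = -0.747980
N(d₁) = 0.331161,  N(d₂) = 0.227236
V = S₁·e^{−q₁T}·N(d₁) − S₂·e^{−q₂T}·N(d₂) = 56.247758 − 46.410685 = 9.837072
Key observation: no risk-free rate is needed — with the second asset as numeraire the exchange option is a call on the ratio S₁/S₂, and r cancels out of the value.
Δ₁ = e^{−q₁T}·N(d₁) = 0.331161;  Δ₂ = −e^{−q₂T}·N(d₂) = -0.227236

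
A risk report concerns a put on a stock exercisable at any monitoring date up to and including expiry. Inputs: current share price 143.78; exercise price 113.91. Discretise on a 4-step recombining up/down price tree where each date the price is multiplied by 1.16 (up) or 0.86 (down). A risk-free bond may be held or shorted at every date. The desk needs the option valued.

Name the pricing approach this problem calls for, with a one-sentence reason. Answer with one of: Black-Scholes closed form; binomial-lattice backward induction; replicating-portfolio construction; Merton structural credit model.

Key observation: the defining feature is the embedded early-exercise option across 4 discrete dates on the spot-143.78 tree; pricing the strike-113.91 put means working backward with an exercise test at every node.

framework: binomial-lattice backward induction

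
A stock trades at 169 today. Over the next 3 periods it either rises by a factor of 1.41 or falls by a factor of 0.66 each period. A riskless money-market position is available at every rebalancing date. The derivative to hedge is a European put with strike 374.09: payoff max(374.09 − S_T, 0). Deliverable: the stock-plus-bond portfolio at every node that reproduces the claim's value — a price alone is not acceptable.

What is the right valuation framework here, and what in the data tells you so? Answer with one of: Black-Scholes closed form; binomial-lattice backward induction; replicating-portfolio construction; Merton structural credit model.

Key observation: the deliverable is the dynamic trading strategy on the 3-step tree (spot 169, moves 1.41 and 0.66), so the valuation must go through the node-by-node replicating-portfolio solve.

framework: replicating-portfolio construction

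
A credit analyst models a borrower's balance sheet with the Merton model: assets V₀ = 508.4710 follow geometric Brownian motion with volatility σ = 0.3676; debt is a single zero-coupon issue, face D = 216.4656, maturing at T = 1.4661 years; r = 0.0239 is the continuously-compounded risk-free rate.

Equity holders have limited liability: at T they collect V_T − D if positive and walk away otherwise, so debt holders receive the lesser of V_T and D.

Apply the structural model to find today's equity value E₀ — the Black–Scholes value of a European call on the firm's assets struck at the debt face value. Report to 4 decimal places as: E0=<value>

Equity is a call on the firm's assets struck at D = 216.4656:
d₁ = [ln(V₀/D) + (r + σ²/2)T] / (σ√T)
   = [ln(508.4710/216.4656) + (0.0239 + 0.5·0.3676²)·1.4661] / (0.3676·√1.4661)
   = [0.853977 + 0.134097] / 0.445100 = 2.219892
d₂ = d₁ − σ√T = 2.219892 − 0.445100 = 1.774792
N(d₁) = 0.986787,  N(d₂) = 0.962034,  e^(−rT) = 0.965567
E₀ = V₀·N(d₁) − D·e^(−rT)·N(d₂)
   = 508.4710·0.986787 − 216.4656·0.965567·0.962034 = 300.675879

E0=300.6759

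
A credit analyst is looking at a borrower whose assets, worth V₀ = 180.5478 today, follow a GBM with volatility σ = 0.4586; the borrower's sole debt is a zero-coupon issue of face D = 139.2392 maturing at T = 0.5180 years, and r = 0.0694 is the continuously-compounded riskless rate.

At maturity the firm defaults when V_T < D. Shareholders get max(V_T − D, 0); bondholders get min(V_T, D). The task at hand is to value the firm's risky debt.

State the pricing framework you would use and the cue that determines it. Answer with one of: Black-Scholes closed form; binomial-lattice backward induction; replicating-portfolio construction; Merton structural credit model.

framework: Merton structural credit model

Key observation: assets follow a GBM and default happens iff V_T < 139.2392; valuing claims on that split (equity as a call, risky debt as the residual) is the structural model's definition.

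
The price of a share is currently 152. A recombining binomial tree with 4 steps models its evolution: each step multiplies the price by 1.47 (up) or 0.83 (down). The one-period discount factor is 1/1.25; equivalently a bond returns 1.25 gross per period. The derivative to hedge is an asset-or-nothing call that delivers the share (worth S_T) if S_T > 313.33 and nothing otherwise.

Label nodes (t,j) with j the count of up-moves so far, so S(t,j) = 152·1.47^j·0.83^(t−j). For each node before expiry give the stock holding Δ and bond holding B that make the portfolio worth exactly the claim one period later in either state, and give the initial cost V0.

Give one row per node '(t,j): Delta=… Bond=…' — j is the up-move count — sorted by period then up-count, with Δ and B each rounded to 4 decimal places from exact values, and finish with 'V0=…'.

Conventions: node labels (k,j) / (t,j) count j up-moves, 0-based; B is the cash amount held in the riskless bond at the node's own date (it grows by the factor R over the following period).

Risk-neutral probability p* = (R−d)/(u−d) = (1.25−0.83)/(1.47−0.83) = 0.6562.
Terminal payoffs: V(4,0)=0.0000, V(4,1)=0.0000, V(4,2)=0.0000, V(4,3)=400.7501, V(4,4)=709.7623
(3,0): S=86.9116. Δ = (V_up−V_dn)/(S_up−S_dn) = (0.0000−0.0000)/(127.7601−72.1366) = 0.0000. V = [p*·0.0000 + (1−p*)·0.0000]/1.25 = 0.0000. B = V − Δ·S = 0.0000.
(3,1): S=153.9278. Δ = (V_up−V_dn)/(S_up−S_dn) = (0.0000−0.0000)/(226.2739−127.7601) = 0.0000. V = [p*·0.0000 + (1−p*)·0.0000]/1.25 = 0.0000. B = V − Δ·S = 0.0000.
(3,2): S=272.6191. Δ = (V_up−V_dn)/(S_up−S_dn) = (400.7501−0.0000)/(400.7501−226.2739) = 2.2969. V = [p*·400.7501 + (1−p*)·0.0000]/1.25 = 210.3938. B = V − Δ·S = -415.7783.
(3,3): S=482.8315. Δ = (V_up−V_dn)/(S_up−S_dn) = (709.7623−400.7501)/(709.7623−400.7501) = 1.0000. V = [p*·709.7623 + (1−p*)·400.7501]/1.25 = 482.8315. B = V − Δ·S = 0.0000.
(2,0): S=104.7128. Δ = (V_up−V_dn)/(S_up−S_dn) = (0.0000−0.0000)/(153.9278−86.9116) = 0.0000. V = [p*·0.0000 + (1−p*)·0.0000]/1.25 = 0.0000. B = V − Δ·S = 0.0000.
(2,1): S=185.4552. Δ = (V_up−V_dn)/(S_up−S_dn) = (210.3938−0.0000)/(272.6191−153.9278) = 1.7726. V = [p*·210.3938 + (1−p*)·0.0000]/1.25 = 110.4568. B = V − Δ·S = -218.2836.
(2,2): S=328.4568. Δ = (V_up−V_dn)/(S_up−S_dn) = (482.8315−210.3938)/(482.8315−272.6191) = 1.2960. V = [p*·482.8315 + (1−p*)·210.3938]/1.25 = 311.3448. B = V − Δ·S = -114.3390.
(1,0): S=126.1600. Δ = (V_up−V_dn)/(S_up−S_dn) = (110.4568−0.0000)/(185.4552−104.7128) = 1.3680. V = [p*·110.4568 + (1−p*)·0.0000]/1.25 = 57.9898. B = V − Δ·S = -114.5989.
(1,1): S=223.4400. Δ = (V_up−V_dn)/(S_up−S_dn) = (311.3448−110.4568)/(328.4568−185.4552) = 1.4048. V = [p*·311.3448 + (1−p*)·110.4568]/1.25 = 193.8316. B = V − Δ·S = -120.0560.
(0,0): S=152.0000. Δ = (V_up−V_dn)/(S_up−S_dn) = (193.8316−57.9898)/(223.4400−126.1600) = 1.3964. V = [p*·193.8316 + (1−p*)·57.9898]/1.25 = 117.7088. B = V − Δ·S = -94.5441.
As a check, the time-0 holding Δ(0,0)·S0 + B(0,0) comes to 117.7088 — exactly V0.

(0,0): Delta=1.3964 Bond=-94.5441
(1,0): Delta=1.3680 Bond=-114.5989
(1,1): Delta=1.4048 Bond=-120.0560
(2,0): Delta=0.0000 Bond=0.0000
(2,1): Delta=1.7726 Bond=-218.2836
(2,2): Delta=1.2960 Bond=-114.3390
(3,0): Delta=0.0000 Bond=0.0000
(3,1): Delta=0.0000 Bond=0.0000
(3,2): Delta=2.2969 Bond=-415.7783
(3,3): Delta=1.0000 Bond=0.0000
V0=117.7088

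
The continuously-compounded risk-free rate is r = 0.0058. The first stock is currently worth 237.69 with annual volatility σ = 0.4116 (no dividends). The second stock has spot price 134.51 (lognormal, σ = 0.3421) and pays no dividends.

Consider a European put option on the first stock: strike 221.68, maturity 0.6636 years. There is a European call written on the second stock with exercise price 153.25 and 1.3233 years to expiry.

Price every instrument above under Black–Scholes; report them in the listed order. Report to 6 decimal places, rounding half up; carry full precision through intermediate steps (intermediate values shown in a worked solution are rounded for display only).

price(the first stock put K=221.68) = 22.817561
price(the second stock call K=153.25) = 14.631559

[the first stock put K=221.68]
σ√T = 0.4116·√0.6636 = 0.335296
d₁ = (ln(S/K) + (r+σ²/2)T) / (σ√T) = (ln(237.69/221.68) + (0.0058+0.4116²/2)·0.6636) / 0.335296 = (0.069732 + 0.060061) / 0.335296 = 0.387100
d₂ = d₁ − σ√T = 0.387100 − 0.335296 = 0.051804
e^{−rT} = 0.996159
N(−d₁) = 0.349341,  N(−d₂) = 0.479343
price = K·e^{−rT}·N(−d₂) − S·N(−d₁) = 105.852472 − 83.034910 = 22.817561
[the second stock call K=153.25]
σ√T = 0.3421·√1.3233 = 0.393534
d₁ = (ln(S/K) + (r+σ²/2)T) / (σ√T) = (ln(134.51/153.25) + (0.0058+0.3421²/2)·1.3233) / 0.393534 = (-0.130432 + 0.085110) / 0.393534 = -0.115168
d₂ = d₁ − σ√T = -0.115168 − 0.393534 = -0.508702
e^{−rT} = 0.992354
N(d₁) = 0.454156,  N(d₂) = 0.305481
price = S·N(d₁) − K·e^{−rT}·N(d₂) = 61.088538 − 46.456979 = 14.631559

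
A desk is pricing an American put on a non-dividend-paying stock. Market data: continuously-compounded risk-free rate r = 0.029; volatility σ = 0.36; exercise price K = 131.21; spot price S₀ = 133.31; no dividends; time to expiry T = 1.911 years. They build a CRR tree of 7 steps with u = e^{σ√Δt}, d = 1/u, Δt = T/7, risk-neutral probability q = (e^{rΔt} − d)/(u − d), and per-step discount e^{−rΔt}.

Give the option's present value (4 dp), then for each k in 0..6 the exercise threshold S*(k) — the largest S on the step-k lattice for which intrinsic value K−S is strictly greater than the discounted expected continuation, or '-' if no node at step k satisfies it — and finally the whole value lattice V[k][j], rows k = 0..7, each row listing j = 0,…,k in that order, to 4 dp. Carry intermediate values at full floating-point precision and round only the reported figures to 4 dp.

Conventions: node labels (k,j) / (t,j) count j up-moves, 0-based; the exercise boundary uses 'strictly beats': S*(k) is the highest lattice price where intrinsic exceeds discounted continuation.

Δt=0.27300  u=1.20695  d=0.82853  q=0.47412  discount=0.99211
step 7 (expiry): payoffs max(K−S,0) = 95.4799 79.1609 55.3884 20.7582 0.0000 0.0000 0.0000 0.0000
step 6: (k=6,j=0): S=43.1245, K−S=88.0855, hold=87.0509 ⇒ V=88.0855 exercise | (k=6,j=1): S=62.8208, K−S=68.3892, hold=67.3545 ⇒ V=68.3892 exercise | (k=6,j=2): S=91.5130, K−S=39.6970, hold=38.6623 ⇒ V=39.6970 exercise | (k=6,j=3): S=133.3100, K−S=0.0000, hold=10.8303 ⇒ V=10.8303 continue | (k=6,j=4): S=194.1970, K−S=0.0000, hold=0.0000 ⇒ V=0.0000 continue | (k=6,j=5): S=282.8930, K−S=0.0000, hold=0.0000 ⇒ V=0.0000 continue | (k=6,j=6): S=412.0993, K−S=0.0000, hold=0.0000 ⇒ V=0.0000 continue  boundary S*=91.5130
step 5: (k=5,j=0): S=52.0491, K−S=79.1609, hold=78.1262 ⇒ V=79.1609 exercise | (k=5,j=1): S=75.8216, K−S=55.3884, hold=54.3537 ⇒ V=55.3884 exercise | (k=5,j=2): S=110.4518, K−S=20.7582, hold=25.8056 ⇒ V=25.8056 continue | (k=5,j=3): S=160.8987, K−S=0.0000, hold=5.6505 ⇒ V=5.6505 continue | (k=5,j=4): S=234.3863, K−S=0.0000, hold=0.0000 ⇒ V=0.0000 continue | (k=5,j=5): S=341.4381, K−S=0.0000, hold=0.0000 ⇒ V=0.0000 continue  boundary S*=75.8216
step 4: (k=4,j=0): S=62.8208, K−S=68.3892, hold=67.3545 ⇒ V=68.3892 exercise | (k=4,j=1): S=91.5130, K−S=39.6970, hold=41.0365 ⇒ V=41.0365 continue | (k=4,j=2): S=133.3100, K−S=0.0000, hold=16.1216 ⇒ V=16.1216 continue | (k=4,j=3): S=194.1970, K−S=0.0000, hold=2.9481 ⇒ V=2.9481 continue | (k=4,j=4): S=282.8930, K−S=0.0000, hold=0.0000 ⇒ V=0.0000 continue  boundary S*=62.8208
step 3: (k=3,j=0): S=75.8216, K−S=55.3884, hold=54.9838 ⇒ V=55.3884 exercise | (k=3,j=1): S=110.4518, K−S=20.7582, hold=28.9934 ⇒ V=28.9934 continue | (k=3,j=2): S=160.8987, K−S=0.0000, hold=9.7979 ⇒ V=9.7979 continue | (k=3,j=3): S=234.3863, K−S=0.0000, hold=1.5381 ⇒ V=1.5381 continue  boundary S*=75.8216
step 2: (k=2,j=0): S=91.5130, K−S=39.6970, hold=42.5360 ⇒ V=42.5360 continue | (k=2,j=1): S=133.3100, K−S=0.0000, hold=19.7356 ⇒ V=19.7356 continue | (k=2,j=2): S=194.1970, K−S=0.0000, hold=5.8354 ⇒ V=5.8354 continue  boundary S*=-
step 1: (k=1,j=0): S=110.4518, K−S=20.7582, hold=31.4757 ⇒ V=31.4757 continue | (k=1,j=1): S=160.8987, K−S=0.0000, hold=13.0416 ⇒ V=13.0416 continue  boundary S*=-
step 0: (k=0,j=0): S=133.3100, K−S=0.0000, hold=22.5565 ⇒ V=22.5565 continue  boundary S*=-

price = 22.5565
boundary = - - - 75.8216 62.8208 75.8216 91.5130
tree:
22.5565
31.4757 13.0416
42.5360 19.7356 5.8354
55.3884 28.9934 9.7979 1.5381
68.3892 41.0365 16.1216 2.9481 0.0000
79.1609 55.3884 25.8056 5.6505 0.0000 0.0000
88.0855 68.3892 39.6970 10.8303 0.0000 0.0000 0.0000
95.4799 79.1609 55.3884 20.7582 0.0000 0.0000 0.0000 0.0000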